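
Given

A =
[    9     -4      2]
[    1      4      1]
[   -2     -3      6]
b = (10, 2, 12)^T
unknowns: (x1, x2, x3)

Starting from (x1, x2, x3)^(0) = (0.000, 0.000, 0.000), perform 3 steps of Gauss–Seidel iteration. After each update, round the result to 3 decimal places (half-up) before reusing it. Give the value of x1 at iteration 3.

Iteration 1:
  x1 = (10 - (-4)·0.000 - (2)·0.000) / (9) = 1.111
  x2 = (2 - (1)·1.111 - (1)·0.000) / (4) = 0.222
  x3 = (12 - (-2)·1.111 - (-3)·0.222) / (6) = 2.481
Iteration 2:
  x1 = (10 - (-4)·0.222 - (2)·2.481) / (9) = 0.658
  x2 = (2 - (1)·0.658 - (1)·2.481) / (4) = -0.285
  x3 = (12 - (-2)·0.658 - (-3)·-0.285) / (6) = 2.077
Iteration 3:
  x1 = (10 - (-4)·-0.285 - (2)·2.077) / (9) = 0.523
  x2 = (2 - (1)·0.523 - (1)·2.077) / (4) = -0.150
  x3 = (12 - (-2)·0.523 - (-3)·-0.150) / (6) = 2.099

0.523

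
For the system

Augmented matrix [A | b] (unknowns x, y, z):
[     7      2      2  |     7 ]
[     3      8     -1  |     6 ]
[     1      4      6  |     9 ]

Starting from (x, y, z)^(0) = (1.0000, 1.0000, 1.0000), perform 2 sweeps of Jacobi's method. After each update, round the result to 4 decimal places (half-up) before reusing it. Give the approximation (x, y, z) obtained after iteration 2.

(0.6667, 0.6726, 1.0952)

Iteration 1:
  x = (7 - (2)·1.0000 - (2)·1.0000) / (7) = 0.4286
  y = (6 - (3)·1.0000 - (-1)·1.0000) / (8) = 0.5000
  z = (9 - (1)·1.0000 - (4)·1.0000) / (6) = 0.6667
Iteration 2:
  x = (7 - (2)·0.5000 - (2)·0.6667) / (7) = 0.6667
  y = (6 - (3)·0.4286 - (-1)·0.6667) / (8) = 0.6726
  z = (9 - (1)·0.4286 - (4)·0.5000) / (6) = 1.0952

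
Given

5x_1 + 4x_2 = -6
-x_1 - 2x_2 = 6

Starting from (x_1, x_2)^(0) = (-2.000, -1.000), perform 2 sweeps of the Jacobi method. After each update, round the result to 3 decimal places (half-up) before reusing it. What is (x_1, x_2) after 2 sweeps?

(0.400, -2.800)

Iteration 1:
  x_1 = (-6 - (4)·-1.000) / (5) = -0.400
  x_2 = (6 - (-1)·-2.000) / (-2) = -2.000
Iteration 2:
  x_1 = (-6 - (4)·-2.000) / (5) = 0.400
  x_2 = (6 - (-1)·-0.400) / (-2) = -2.800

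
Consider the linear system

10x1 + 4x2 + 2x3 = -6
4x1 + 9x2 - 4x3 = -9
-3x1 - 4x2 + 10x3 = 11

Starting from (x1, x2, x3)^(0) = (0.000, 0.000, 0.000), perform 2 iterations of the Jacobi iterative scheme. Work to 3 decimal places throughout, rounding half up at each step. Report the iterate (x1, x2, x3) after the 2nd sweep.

(-0.420, -0.244, 0.520)

Iteration 1:
  x1 = (-6 - (4)·0.000 - (2)·0.000) / (10) = -0.600
  x2 = (-9 - (4)·0.000 - (-4)·0.000) / (9) = -1.000
  x3 = (11 - (-3)·0.000 - (-4)·0.000) / (10) = 1.100
Iteration 2:
  x1 = (-6 - (4)·-1.000 - (2)·1.100) / (10) = -0.420
  x2 = (-9 - (4)·-0.600 - (-4)·1.100) / (9) = -0.244
  x3 = (11 - (-3)·-0.600 - (-4)·-1.000) / (10) = 0.520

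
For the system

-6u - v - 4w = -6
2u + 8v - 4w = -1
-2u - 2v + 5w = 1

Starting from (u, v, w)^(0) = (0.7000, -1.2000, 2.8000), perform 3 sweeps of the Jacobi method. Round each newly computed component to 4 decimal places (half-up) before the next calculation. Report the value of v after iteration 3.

Iteration 1:
  u = (-6 - (-1)·-1.2000 - (-4)·2.8000) / (-6) = -0.6667
  v = (-1 - (2)·0.7000 - (-4)·2.8000) / (8) = 1.1000
  w = (1 - (-2)·0.7000 - (-2)·-1.2000) / (5) = 0.0000
Iteration 2:
  u = (-6 - (-1)·1.1000 - (-4)·0.0000) / (-6) = 0.8167
  v = (-1 - (2)·-0.6667 - (-4)·0.0000) / (8) = 0.0417
  w = (1 - (-2)·-0.6667 - (-2)·1.1000) / (5) = 0.3733
Iteration 3:
  u = (-6 - (-1)·0.0417 - (-4)·0.3733) / (-6) = 0.7442
  v = (-1 - (2)·0.8167 - (-4)·0.3733) / (8) = -0.1425
  w = (1 - (-2)·0.8167 - (-2)·0.0417) / (5) = 0.5434

-0.1425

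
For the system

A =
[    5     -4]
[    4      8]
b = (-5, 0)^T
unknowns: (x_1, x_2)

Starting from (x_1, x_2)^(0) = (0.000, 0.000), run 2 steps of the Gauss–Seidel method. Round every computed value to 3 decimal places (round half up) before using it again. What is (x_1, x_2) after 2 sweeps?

(-0.600, 0.300)

Iteration 1:
  x_1 = (-5 - (-4)·0.000) / (5) = -1.000
  x_2 = (0 - (4)·-1.000) / (8) = 0.500
Iteration 2:
  x_1 = (-5 - (-4)·0.500) / (5) = -0.600
  x_2 = (0 - (4)·-0.600) / (8) = 0.300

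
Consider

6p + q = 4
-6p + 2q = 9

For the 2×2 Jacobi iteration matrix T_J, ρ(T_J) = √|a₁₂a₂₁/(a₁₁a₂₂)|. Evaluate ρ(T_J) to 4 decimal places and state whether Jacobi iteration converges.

a₁₂a₂₁/(a₁₁a₂₂) = (1)·(-6) / ((6)·(2)) = -0.500000
ρ = √|-0.500000| = √0.500000 = 0.7071
ρ < 1, so Jacobi converges

0.7071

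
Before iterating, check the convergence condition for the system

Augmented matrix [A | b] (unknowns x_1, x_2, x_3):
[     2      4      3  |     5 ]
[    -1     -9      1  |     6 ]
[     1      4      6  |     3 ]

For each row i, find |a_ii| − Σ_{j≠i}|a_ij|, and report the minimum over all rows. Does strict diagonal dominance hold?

row 1: |2| − (4+3) = -5
row 2: |-9| − (1+1) = 7
row 3: |6| − (1+4) = 1
minimum over rows = -5 → not strictly diagonally dominant

-5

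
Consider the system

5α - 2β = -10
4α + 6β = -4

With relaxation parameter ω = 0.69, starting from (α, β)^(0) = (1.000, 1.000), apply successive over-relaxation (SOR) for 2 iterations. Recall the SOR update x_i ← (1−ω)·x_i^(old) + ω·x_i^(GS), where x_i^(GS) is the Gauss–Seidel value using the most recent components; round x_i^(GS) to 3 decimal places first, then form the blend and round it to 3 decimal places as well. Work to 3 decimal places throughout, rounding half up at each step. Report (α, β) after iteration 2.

Iteration 1:
  α: GS value = (-10 - (-2)·1.000) / (5) = -1.600;  α ← (1−ω)·1.000 + ω·-1.600 = -0.794
  β: GS value = (-4 - (4)·-0.794) / (6) = -0.137;  β ← (1−ω)·1.000 + ω·-0.137 = 0.215
Iteration 2:
  α: GS value = (-10 - (-2)·0.215) / (5) = -1.914;  α ← (1−ω)·-0.794 + ω·-1.914 = -1.567
  β: GS value = (-4 - (4)·-1.567) / (6) = 0.378;  β ← (1−ω)·0.215 + ω·0.378 = 0.327

(-1.567, 0.327)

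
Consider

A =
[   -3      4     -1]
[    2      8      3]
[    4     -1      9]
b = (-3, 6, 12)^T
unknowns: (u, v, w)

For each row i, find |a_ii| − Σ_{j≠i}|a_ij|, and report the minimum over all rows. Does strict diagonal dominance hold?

row 1: |-3| − (4+1) = -2
row 2: |8| − (2+3) = 3
row 3: |9| − (4+1) = 4
minimum over rows = -2 → not strictly diagonally dominant

-2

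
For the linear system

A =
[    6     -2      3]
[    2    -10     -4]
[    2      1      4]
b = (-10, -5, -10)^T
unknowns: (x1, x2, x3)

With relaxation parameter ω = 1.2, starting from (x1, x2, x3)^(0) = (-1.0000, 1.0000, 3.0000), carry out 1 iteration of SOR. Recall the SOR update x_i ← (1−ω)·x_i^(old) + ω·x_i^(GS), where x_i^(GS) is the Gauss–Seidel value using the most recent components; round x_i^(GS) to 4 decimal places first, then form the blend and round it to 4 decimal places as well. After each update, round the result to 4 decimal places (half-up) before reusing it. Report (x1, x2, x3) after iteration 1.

(-3.2000, -1.8080, -1.1376)

Iteration 1:
  x1: GS value = (-10 - (-2)·1.0000 - (3)·3.0000) / (6) = -2.8333;  x1 ← (1−ω)·-1.0000 + ω·-2.8333 = -3.2000
  x2: GS value = (-5 - (2)·-3.2000 - (-4)·3.0000) / (-10) = -1.3400;  x2 ← (1−ω)·1.0000 + ω·-1.3400 = -1.8080
  x3: GS value = (-10 - (2)·-3.2000 - (1)·-1.8080) / (4) = -0.4480;  x3 ← (1−ω)·3.0000 + ω·-0.4480 = -1.1376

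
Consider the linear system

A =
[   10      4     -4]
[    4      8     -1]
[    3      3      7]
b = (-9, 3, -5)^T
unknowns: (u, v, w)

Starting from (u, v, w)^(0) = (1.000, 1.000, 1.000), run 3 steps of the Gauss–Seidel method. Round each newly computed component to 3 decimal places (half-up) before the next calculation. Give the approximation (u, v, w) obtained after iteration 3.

(-1.527, 1.076, -0.521)

Iteration 1:
  u = (-9 - (4)·1.000 - (-4)·1.000) / (10) = -0.900
  v = (3 - (4)·-0.900 - (-1)·1.000) / (8) = 0.950
  w = (-5 - (3)·-0.900 - (3)·0.950) / (7) = -0.736
Iteration 2:
  u = (-9 - (4)·0.950 - (-4)·-0.736) / (10) = -1.574
  v = (3 - (4)·-1.574 - (-1)·-0.736) / (8) = 1.070
  w = (-5 - (3)·-1.574 - (3)·1.070) / (7) = -0.498
Iteration 3:
  u = (-9 - (4)·1.070 - (-4)·-0.498) / (10) = -1.527
  v = (3 - (4)·-1.527 - (-1)·-0.498) / (8) = 1.076
  w = (-5 - (3)·-1.527 - (3)·1.076) / (7) = -0.521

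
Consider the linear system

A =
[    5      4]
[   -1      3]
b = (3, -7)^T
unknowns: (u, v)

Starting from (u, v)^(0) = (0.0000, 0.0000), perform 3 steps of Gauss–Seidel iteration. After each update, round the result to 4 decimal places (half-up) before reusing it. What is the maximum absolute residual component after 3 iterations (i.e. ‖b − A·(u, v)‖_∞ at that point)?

Iteration 1:
  u = (3 - (4)·0.0000) / (5) = 0.6000
  v = (-7 - (-1)·0.6000) / (3) = -2.1333
Iteration 2:
  u = (3 - (4)·-2.1333) / (5) = 2.3066
  v = (-7 - (-1)·2.3066) / (3) = -1.5645
Iteration 3:
  u = (3 - (4)·-1.5645) / (5) = 1.8516
  v = (-7 - (-1)·1.8516) / (3) = -1.7161
Residual b − A·x = (0.6064, -0.0001); ∞-norm = 0.6064

0.6064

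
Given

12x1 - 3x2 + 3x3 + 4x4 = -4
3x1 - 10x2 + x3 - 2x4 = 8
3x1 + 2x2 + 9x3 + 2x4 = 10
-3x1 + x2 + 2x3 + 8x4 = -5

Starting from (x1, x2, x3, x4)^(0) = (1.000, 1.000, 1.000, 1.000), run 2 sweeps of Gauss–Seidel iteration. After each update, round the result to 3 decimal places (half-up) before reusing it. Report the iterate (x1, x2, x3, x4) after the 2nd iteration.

(-0.588, -0.625, 1.685, -1.189)

Iteration 1:
  x1 = (-4 - (-3)·1.000 - (3)·1.000 - (4)·1.000) / (12) = -0.667
  x2 = (8 - (3)·-0.667 - (1)·1.000 - (-2)·1.000) / (-10) = -1.100
  x3 = (10 - (3)·-0.667 - (2)·-1.100 - (2)·1.000) / (9) = 1.356
  x4 = (-5 - (-3)·-0.667 - (1)·-1.100 - (2)·1.356) / (8) = -1.077
Iteration 2:
  x1 = (-4 - (-3)·-1.100 - (3)·1.356 - (4)·-1.077) / (12) = -0.588
  x2 = (8 - (3)·-0.588 - (1)·1.356 - (-2)·-1.077) / (-10) = -0.625
  x3 = (10 - (3)·-0.588 - (2)·-0.625 - (2)·-1.077) / (9) = 1.685
  x4 = (-5 - (-3)·-0.588 - (1)·-0.625 - (2)·1.685) / (8) = -1.189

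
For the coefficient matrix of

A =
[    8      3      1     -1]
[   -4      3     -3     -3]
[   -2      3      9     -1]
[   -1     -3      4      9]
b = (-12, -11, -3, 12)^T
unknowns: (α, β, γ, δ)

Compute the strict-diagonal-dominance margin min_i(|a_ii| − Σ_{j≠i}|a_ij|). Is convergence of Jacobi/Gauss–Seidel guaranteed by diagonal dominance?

row 1: |8| − (3+1+1) = 3
row 2: |3| − (4+3+3) = -7
row 3: |9| − (2+3+1) = 3
row 4: |9| − (1+3+4) = 1
minimum over rows = -7 → not strictly diagonally dominant

-7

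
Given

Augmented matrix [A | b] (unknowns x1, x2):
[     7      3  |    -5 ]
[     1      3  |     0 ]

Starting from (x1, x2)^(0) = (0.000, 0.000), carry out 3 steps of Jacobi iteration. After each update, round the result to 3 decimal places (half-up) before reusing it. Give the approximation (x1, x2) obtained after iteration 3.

Iteration 1:
  x1 = (-5 - (3)·0.000) / (7) = -0.714
  x2 = (0 - (1)·0.000) / (3) = 0.000
Iteration 2:
  x1 = (-5 - (3)·0.000) / (7) = -0.714
  x2 = (0 - (1)·-0.714) / (3) = 0.238
Iteration 3:
  x1 = (-5 - (3)·0.238) / (7) = -0.816
  x2 = (0 - (1)·-0.714) / (3) = 0.238

(-0.816, 0.238)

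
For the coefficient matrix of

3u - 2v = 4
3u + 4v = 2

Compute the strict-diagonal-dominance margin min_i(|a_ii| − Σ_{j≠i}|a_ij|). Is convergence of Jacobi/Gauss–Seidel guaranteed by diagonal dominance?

1

row 1: |3| − (2) = 1
row 2: |4| − (3) = 1
minimum over rows = 1 → strictly diagonally dominant (convergence guaranteed)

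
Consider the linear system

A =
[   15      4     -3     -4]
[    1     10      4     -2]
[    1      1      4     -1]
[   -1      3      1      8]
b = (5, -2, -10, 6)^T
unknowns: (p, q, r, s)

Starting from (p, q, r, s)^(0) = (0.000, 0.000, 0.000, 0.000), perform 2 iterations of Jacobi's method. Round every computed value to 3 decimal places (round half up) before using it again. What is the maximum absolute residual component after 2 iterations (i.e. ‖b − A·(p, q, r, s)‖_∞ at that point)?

3.750

Iteration 1:
  p = (5 - (4)·0.000 - (-3)·0.000 - (-4)·0.000) / (15) = 0.333
  q = (-2 - (1)·0.000 - (4)·0.000 - (-2)·0.000) / (10) = -0.200
  r = (-10 - (1)·0.000 - (1)·0.000 - (-1)·0.000) / (4) = -2.500
  s = (6 - (-1)·0.000 - (3)·0.000 - (1)·0.000) / (8) = 0.750
Iteration 2:
  p = (5 - (4)·-0.200 - (-3)·-2.500 - (-4)·0.750) / (15) = 0.087
  q = (-2 - (1)·0.333 - (4)·-2.500 - (-2)·0.750) / (10) = 0.917
  r = (-10 - (1)·0.333 - (1)·-0.200 - (-1)·0.750) / (4) = -2.346
  s = (6 - (-1)·0.333 - (3)·-0.200 - (1)·-2.500) / (8) = 1.179
Residual b − A·x = (-2.295, 0.485, -0.441, -3.750); ∞-norm = 3.750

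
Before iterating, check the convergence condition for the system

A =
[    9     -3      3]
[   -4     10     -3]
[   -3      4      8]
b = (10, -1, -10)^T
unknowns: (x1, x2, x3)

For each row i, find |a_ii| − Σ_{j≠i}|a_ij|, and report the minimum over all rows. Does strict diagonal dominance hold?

1

row 1: |9| − (3+3) = 3
row 2: |10| − (4+3) = 3
row 3: |8| − (3+4) = 1
minimum over rows = 1 → strictly diagonally dominant (convergence guaranteed)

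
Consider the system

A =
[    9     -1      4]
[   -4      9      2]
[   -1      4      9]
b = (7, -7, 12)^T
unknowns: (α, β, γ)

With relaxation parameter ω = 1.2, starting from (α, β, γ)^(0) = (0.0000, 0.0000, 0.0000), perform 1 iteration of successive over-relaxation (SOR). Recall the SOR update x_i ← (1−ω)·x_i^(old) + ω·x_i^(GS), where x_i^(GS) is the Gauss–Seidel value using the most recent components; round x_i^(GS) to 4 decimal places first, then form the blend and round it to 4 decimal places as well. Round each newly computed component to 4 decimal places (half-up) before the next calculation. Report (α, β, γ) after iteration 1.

(0.9334, -0.4355, 1.9567)

Iteration 1:
  α: GS value = (7 - (-1)·0.0000 - (4)·0.0000) / (9) = 0.7778;  α ← (1−ω)·0.0000 + ω·0.7778 = 0.9334
  β: GS value = (-7 - (-4)·0.9334 - (2)·0.0000) / (9) = -0.3629;  β ← (1−ω)·0.0000 + ω·-0.3629 = -0.4355
  γ: GS value = (12 - (-1)·0.9334 - (4)·-0.4355) / (9) = 1.6306;  γ ← (1−ω)·0.0000 + ω·1.6306 = 1.9567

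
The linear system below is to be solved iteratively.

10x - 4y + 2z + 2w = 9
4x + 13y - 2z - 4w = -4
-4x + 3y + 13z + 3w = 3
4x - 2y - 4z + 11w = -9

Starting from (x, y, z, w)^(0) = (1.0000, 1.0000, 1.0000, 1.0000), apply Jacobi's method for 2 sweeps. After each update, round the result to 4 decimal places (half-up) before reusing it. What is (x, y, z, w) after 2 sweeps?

(0.9504, -0.7686, 0.6900, -1.1455)

Iteration 1:
  x = (9 - (-4)·1.0000 - (2)·1.0000 - (2)·1.0000) / (10) = 0.9000
  y = (-4 - (4)·1.0000 - (-2)·1.0000 - (-4)·1.0000) / (13) = -0.1538
  z = (3 - (-4)·1.0000 - (3)·1.0000 - (3)·1.0000) / (13) = 0.0769
  w = (-9 - (4)·1.0000 - (-2)·1.0000 - (-4)·1.0000) / (11) = -0.6364
Iteration 2:
  x = (9 - (-4)·-0.1538 - (2)·0.0769 - (2)·-0.6364) / (10) = 0.9504
  y = (-4 - (4)·0.9000 - (-2)·0.0769 - (-4)·-0.6364) / (13) = -0.7686
  z = (3 - (-4)·0.9000 - (3)·-0.1538 - (3)·-0.6364) / (13) = 0.6900
  w = (-9 - (4)·0.9000 - (-2)·-0.1538 - (-4)·0.0769) / (11) = -1.1455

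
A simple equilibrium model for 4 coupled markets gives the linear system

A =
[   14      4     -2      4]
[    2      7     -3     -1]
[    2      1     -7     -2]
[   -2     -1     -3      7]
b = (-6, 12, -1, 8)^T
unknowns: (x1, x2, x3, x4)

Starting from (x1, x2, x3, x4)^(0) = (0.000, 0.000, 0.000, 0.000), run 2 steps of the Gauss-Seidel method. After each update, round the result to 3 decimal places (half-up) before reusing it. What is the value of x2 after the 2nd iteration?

2.412

Iteration 1:
  x1 = (-6 - (4)·0.000 - (-2)·0.000 - (4)·0.000) / (14) = -0.429
  x2 = (12 - (2)·-0.429 - (-3)·0.000 - (-1)·0.000) / (7) = 1.837
  x3 = (-1 - (2)·-0.429 - (1)·1.837 - (-2)·0.000) / (-7) = 0.283
  x4 = (8 - (-2)·-0.429 - (-1)·1.837 - (-3)·0.283) / (7) = 1.404
Iteration 2:
  x1 = (-6 - (4)·1.837 - (-2)·0.283 - (4)·1.404) / (14) = -1.314
  x2 = (12 - (2)·-1.314 - (-3)·0.283 - (-1)·1.404) / (7) = 2.412
  x3 = (-1 - (2)·-1.314 - (1)·2.412 - (-2)·1.404) / (-7) = -0.289
  x4 = (8 - (-2)·-1.314 - (-1)·2.412 - (-3)·-0.289) / (7) = 0.988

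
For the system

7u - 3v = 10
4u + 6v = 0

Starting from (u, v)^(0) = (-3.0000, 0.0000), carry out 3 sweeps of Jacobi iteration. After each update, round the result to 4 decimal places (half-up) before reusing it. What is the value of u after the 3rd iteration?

Iteration 1:
  u = (10 - (-3)·0.0000) / (7) = 1.4286
  v = (0 - (4)·-3.0000) / (6) = 2.0000
Iteration 2:
  u = (10 - (-3)·2.0000) / (7) = 2.2857
  v = (0 - (4)·1.4286) / (6) = -0.9524
Iteration 3:
  u = (10 - (-3)·-0.9524) / (7) = 1.0204
  v = (0 - (4)·2.2857) / (6) = -1.5238

1.0204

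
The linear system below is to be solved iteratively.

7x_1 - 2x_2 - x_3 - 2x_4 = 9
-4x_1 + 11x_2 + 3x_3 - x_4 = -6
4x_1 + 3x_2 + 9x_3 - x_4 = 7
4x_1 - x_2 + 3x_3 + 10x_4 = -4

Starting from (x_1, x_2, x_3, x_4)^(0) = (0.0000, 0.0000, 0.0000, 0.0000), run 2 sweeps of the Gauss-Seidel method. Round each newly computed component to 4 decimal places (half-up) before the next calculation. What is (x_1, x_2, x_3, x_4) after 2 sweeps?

(1.0133, -0.3305, 0.3274, -0.9366)

Iteration 1:
  x_1 = (9 - (-2)·0.0000 - (-1)·0.0000 - (-2)·0.0000) / (7) = 1.2857
  x_2 = (-6 - (-4)·1.2857 - (3)·0.0000 - (-1)·0.0000) / (11) = -0.0779
  x_3 = (7 - (4)·1.2857 - (3)·-0.0779 - (-1)·0.0000) / (9) = 0.2323
  x_4 = (-4 - (4)·1.2857 - (-1)·-0.0779 - (3)·0.2323) / (10) = -0.9918
Iteration 2:
  x_1 = (9 - (-2)·-0.0779 - (-1)·0.2323 - (-2)·-0.9918) / (7) = 1.0133
  x_2 = (-6 - (-4)·1.0133 - (3)·0.2323 - (-1)·-0.9918) / (11) = -0.3305
  x_3 = (7 - (4)·1.0133 - (3)·-0.3305 - (-1)·-0.9918) / (9) = 0.3274
  x_4 = (-4 - (4)·1.0133 - (-1)·-0.3305 - (3)·0.3274) / (10) = -0.9366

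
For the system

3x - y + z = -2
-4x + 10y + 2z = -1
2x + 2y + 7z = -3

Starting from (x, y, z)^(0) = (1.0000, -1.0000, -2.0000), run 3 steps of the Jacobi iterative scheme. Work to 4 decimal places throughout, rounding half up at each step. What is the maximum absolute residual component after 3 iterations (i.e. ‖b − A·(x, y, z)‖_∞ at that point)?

Iteration 1:
  x = (-2 - (-1)·-1.0000 - (1)·-2.0000) / (3) = -0.3333
  y = (-1 - (-4)·1.0000 - (2)·-2.0000) / (10) = 0.7000
  z = (-3 - (2)·1.0000 - (2)·-1.0000) / (7) = -0.4286
Iteration 2:
  x = (-2 - (-1)·0.7000 - (1)·-0.4286) / (3) = -0.2905
  y = (-1 - (-4)·-0.3333 - (2)·-0.4286) / (10) = -0.1476
  z = (-3 - (2)·-0.3333 - (2)·0.7000) / (7) = -0.5333
Iteration 3:
  x = (-2 - (-1)·-0.1476 - (1)·-0.5333) / (3) = -0.5381
  y = (-1 - (-4)·-0.2905 - (2)·-0.5333) / (10) = -0.1095
  z = (-3 - (2)·-0.2905 - (2)·-0.1476) / (7) = -0.3034
Residual b − A·x = (-0.1918, -1.4506, 0.4190); ∞-norm = 1.4506

1.4506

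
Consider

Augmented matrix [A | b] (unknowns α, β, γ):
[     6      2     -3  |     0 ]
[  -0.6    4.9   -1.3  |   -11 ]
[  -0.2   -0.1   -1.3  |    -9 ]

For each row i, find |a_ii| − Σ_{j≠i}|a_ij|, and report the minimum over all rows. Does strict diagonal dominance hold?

row 1: |6| − (2+3) = 1
row 2: |4.9| − (0.6+1.3) = 3
row 3: |-1.3| − (0.2+0.1) = 1
minimum over rows = 1 → strictly diagonally dominant (convergence guaranteed)

1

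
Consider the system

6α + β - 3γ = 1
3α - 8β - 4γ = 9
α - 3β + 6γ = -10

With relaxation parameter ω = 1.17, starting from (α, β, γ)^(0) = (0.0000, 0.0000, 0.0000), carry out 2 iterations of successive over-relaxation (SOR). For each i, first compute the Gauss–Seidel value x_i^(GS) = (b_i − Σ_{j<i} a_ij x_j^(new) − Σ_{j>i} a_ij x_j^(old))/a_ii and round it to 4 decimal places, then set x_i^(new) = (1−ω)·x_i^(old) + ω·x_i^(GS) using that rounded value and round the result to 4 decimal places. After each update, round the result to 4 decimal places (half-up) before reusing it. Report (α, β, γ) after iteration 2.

(-1.1823, -0.0416, -1.2834)

Iteration 1:
  α: GS value = (1 - (1)·0.0000 - (-3)·0.0000) / (6) = 0.1667;  α ← (1−ω)·0.0000 + ω·0.1667 = 0.1950
  β: GS value = (9 - (3)·0.1950 - (-4)·0.0000) / (-8) = -1.0519;  β ← (1−ω)·0.0000 + ω·-1.0519 = -1.2307
  γ: GS value = (-10 - (1)·0.1950 - (-3)·-1.2307) / (6) = -2.3145;  γ ← (1−ω)·0.0000 + ω·-2.3145 = -2.7080
Iteration 2:
  α: GS value = (1 - (1)·-1.2307 - (-3)·-2.7080) / (6) = -0.9822;  α ← (1−ω)·0.1950 + ω·-0.9822 = -1.1823
  β: GS value = (9 - (3)·-1.1823 - (-4)·-2.7080) / (-8) = -0.2144;  β ← (1−ω)·-1.2307 + ω·-0.2144 = -0.0416
  γ: GS value = (-10 - (1)·-1.1823 - (-3)·-0.0416) / (6) = -1.4904;  γ ← (1−ω)·-2.7080 + ω·-1.4904 = -1.2834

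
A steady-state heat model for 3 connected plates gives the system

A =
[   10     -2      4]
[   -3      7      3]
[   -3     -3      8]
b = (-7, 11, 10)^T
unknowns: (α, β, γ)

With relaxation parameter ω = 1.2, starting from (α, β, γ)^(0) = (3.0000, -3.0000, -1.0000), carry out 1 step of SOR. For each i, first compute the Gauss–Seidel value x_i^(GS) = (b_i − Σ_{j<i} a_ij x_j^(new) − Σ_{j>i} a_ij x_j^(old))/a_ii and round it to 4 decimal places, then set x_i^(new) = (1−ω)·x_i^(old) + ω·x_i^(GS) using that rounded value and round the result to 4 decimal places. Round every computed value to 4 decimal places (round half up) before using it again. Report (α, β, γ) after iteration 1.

(-1.6800, 2.1360, 1.9052)

Iteration 1:
  α: GS value = (-7 - (-2)·-3.0000 - (4)·-1.0000) / (10) = -0.9000;  α ← (1−ω)·3.0000 + ω·-0.9000 = -1.6800
  β: GS value = (11 - (-3)·-1.6800 - (3)·-1.0000) / (7) = 1.2800;  β ← (1−ω)·-3.0000 + ω·1.2800 = 2.1360
  γ: GS value = (10 - (-3)·-1.6800 - (-3)·2.1360) / (8) = 1.4210;  γ ← (1−ω)·-1.0000 + ω·1.4210 = 1.9052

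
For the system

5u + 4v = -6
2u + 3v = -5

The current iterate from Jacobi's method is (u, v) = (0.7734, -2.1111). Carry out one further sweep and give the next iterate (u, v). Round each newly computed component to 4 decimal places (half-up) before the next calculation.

One sweep:
  u = (-6 - (4)·-2.1111) / (5) = 0.4889
  v = (-5 - (2)·0.7734) / (3) = -2.1823

(0.4889, -2.1823)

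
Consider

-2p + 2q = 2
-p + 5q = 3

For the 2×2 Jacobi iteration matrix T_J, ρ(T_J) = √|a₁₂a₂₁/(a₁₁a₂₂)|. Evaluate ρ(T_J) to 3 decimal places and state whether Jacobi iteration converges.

a₁₂a₂₁/(a₁₁a₂₂) = (2)·(-1) / ((-2)·(5)) = 0.200000
ρ = √|0.200000| = √0.200000 = 0.447
ρ < 1, so Jacobi converges

0.447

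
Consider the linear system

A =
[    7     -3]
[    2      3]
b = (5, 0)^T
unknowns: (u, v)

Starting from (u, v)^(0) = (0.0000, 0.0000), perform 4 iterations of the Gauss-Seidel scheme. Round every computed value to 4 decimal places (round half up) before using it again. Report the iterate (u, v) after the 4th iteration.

(0.5519, -0.3679)

Iteration 1:
  u = (5 - (-3)·0.0000) / (7) = 0.7143
  v = (0 - (2)·0.7143) / (3) = -0.4762
Iteration 2:
  u = (5 - (-3)·-0.4762) / (7) = 0.5102
  v = (0 - (2)·0.5102) / (3) = -0.3401
Iteration 3:
  u = (5 - (-3)·-0.3401) / (7) = 0.5685
  v = (0 - (2)·0.5685) / (3) = -0.3790
Iteration 4:
  u = (5 - (-3)·-0.3790) / (7) = 0.5519
  v = (0 - (2)·0.5519) / (3) = -0.3679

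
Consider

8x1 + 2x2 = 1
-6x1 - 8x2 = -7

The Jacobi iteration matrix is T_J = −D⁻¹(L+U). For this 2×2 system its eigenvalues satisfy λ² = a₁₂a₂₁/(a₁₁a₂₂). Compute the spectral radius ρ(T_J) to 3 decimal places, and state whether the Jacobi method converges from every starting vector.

a₁₂a₂₁/(a₁₁a₂₂) = (2)·(-6) / ((8)·(-8)) = 0.187500
ρ = √|0.187500| = √0.187500 = 0.433
ρ < 1, so Jacobi converges

0.433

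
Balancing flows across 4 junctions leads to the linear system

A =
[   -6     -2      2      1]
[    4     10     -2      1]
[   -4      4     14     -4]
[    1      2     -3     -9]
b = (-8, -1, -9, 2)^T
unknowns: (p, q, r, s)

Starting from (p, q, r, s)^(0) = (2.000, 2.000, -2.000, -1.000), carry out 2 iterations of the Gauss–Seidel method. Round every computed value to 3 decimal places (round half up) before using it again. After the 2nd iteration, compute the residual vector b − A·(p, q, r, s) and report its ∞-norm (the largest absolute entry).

2.140

Iteration 1:
  p = (-8 - (-2)·2.000 - (2)·-2.000 - (1)·-1.000) / (-6) = -0.167
  q = (-1 - (4)·-0.167 - (-2)·-2.000 - (1)·-1.000) / (10) = -0.333
  r = (-9 - (-4)·-0.167 - (4)·-0.333 - (-4)·-1.000) / (14) = -0.881
  s = (2 - (1)·-0.167 - (2)·-0.333 - (-3)·-0.881) / (-9) = -0.021
Iteration 2:
  p = (-8 - (-2)·-0.333 - (2)·-0.881 - (1)·-0.021) / (-6) = 1.147
  q = (-1 - (4)·1.147 - (-2)·-0.881 - (1)·-0.021) / (10) = -0.733
  r = (-9 - (-4)·1.147 - (4)·-0.733 - (-4)·-0.021) / (14) = -0.112
  s = (2 - (1)·1.147 - (2)·-0.733 - (-3)·-0.112) / (-9) = -0.220
Residual b − A·x = (-2.140, 1.738, -0.792, 0.003); ∞-norm = 2.140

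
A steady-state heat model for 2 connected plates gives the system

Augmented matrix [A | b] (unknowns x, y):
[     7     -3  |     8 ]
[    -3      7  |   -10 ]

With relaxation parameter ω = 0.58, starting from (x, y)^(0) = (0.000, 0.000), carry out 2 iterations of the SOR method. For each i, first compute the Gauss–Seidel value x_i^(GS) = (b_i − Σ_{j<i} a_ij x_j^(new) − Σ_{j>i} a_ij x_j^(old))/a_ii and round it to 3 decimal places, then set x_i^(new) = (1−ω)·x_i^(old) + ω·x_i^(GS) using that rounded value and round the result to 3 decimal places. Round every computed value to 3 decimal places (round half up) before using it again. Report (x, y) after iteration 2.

Iteration 1:
  x: GS value = (8 - (-3)·0.000) / (7) = 1.143;  x ← (1−ω)·0.000 + ω·1.143 = 0.663
  y: GS value = (-10 - (-3)·0.663) / (7) = -1.144;  y ← (1−ω)·0.000 + ω·-1.144 = -0.664
Iteration 2:
  x: GS value = (8 - (-3)·-0.664) / (7) = 0.858;  x ← (1−ω)·0.663 + ω·0.858 = 0.776
  y: GS value = (-10 - (-3)·0.776) / (7) = -1.096;  y ← (1−ω)·-0.664 + ω·-1.096 = -0.915

(0.776, -0.915)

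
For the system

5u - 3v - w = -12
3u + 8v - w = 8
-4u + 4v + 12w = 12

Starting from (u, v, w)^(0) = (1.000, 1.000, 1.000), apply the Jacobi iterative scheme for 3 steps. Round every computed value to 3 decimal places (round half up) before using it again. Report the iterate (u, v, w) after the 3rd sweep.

(-1.322, 1.683, -0.158)

Iteration 1:
  u = (-12 - (-3)·1.000 - (-1)·1.000) / (5) = -1.600
  v = (8 - (3)·1.000 - (-1)·1.000) / (8) = 0.750
  w = (12 - (-4)·1.000 - (4)·1.000) / (12) = 1.000
Iteration 2:
  u = (-12 - (-3)·0.750 - (-1)·1.000) / (5) = -1.750
  v = (8 - (3)·-1.600 - (-1)·1.000) / (8) = 1.725
  w = (12 - (-4)·-1.600 - (4)·0.750) / (12) = 0.217
Iteration 3:
  u = (-12 - (-3)·1.725 - (-1)·0.217) / (5) = -1.322
  v = (8 - (3)·-1.750 - (-1)·0.217) / (8) = 1.683
  w = (12 - (-4)·-1.750 - (4)·1.725) / (12) = -0.158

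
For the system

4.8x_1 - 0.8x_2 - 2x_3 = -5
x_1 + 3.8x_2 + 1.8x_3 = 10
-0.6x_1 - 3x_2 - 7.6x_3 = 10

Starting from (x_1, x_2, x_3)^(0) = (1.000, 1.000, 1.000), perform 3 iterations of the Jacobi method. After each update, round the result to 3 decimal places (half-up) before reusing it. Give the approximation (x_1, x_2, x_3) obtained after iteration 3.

(-1.287, 3.979, -2.621)

Iteration 1:
  x_1 = (-5 - (-0.8)·1.000 - (-2)·1.000) / (4.8) = -0.458
  x_2 = (10 - (1)·1.000 - (1.8)·1.000) / (3.8) = 1.895
  x_3 = (10 - (-0.6)·1.000 - (-3)·1.000) / (-7.6) = -1.789
Iteration 2:
  x_1 = (-5 - (-0.8)·1.895 - (-2)·-1.789) / (4.8) = -1.471
  x_2 = (10 - (1)·-0.458 - (1.8)·-1.789) / (3.8) = 3.600
  x_3 = (10 - (-0.6)·-0.458 - (-3)·1.895) / (-7.6) = -2.028
Iteration 3:
  x_1 = (-5 - (-0.8)·3.600 - (-2)·-2.028) / (4.8) = -1.287
  x_2 = (10 - (1)·-1.471 - (1.8)·-2.028) / (3.8) = 3.979
  x_3 = (10 - (-0.6)·-1.471 - (-3)·3.600) / (-7.6) = -2.621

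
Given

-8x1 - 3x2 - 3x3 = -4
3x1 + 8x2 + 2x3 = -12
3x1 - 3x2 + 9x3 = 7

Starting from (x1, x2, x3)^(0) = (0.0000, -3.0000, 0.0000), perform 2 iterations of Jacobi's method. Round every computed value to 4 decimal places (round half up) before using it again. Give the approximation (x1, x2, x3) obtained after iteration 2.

Iteration 1:
  x1 = (-4 - (-3)·-3.0000 - (-3)·0.0000) / (-8) = 1.6250
  x2 = (-12 - (3)·0.0000 - (2)·0.0000) / (8) = -1.5000
  x3 = (7 - (3)·0.0000 - (-3)·-3.0000) / (9) = -0.2222
Iteration 2:
  x1 = (-4 - (-3)·-1.5000 - (-3)·-0.2222) / (-8) = 1.1458
  x2 = (-12 - (3)·1.6250 - (2)·-0.2222) / (8) = -2.0538
  x3 = (7 - (3)·1.6250 - (-3)·-1.5000) / (9) = -0.2639

(1.1458, -2.0538, -0.2639)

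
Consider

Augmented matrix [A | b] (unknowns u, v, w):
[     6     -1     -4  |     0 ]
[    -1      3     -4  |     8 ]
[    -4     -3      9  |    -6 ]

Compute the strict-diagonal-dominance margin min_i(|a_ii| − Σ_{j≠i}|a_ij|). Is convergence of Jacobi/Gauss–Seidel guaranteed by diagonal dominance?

row 1: |6| − (1+4) = 1
row 2: |3| − (1+4) = -2
row 3: |9| − (4+3) = 2
minimum over rows = -2 → not strictly diagonally dominant

-2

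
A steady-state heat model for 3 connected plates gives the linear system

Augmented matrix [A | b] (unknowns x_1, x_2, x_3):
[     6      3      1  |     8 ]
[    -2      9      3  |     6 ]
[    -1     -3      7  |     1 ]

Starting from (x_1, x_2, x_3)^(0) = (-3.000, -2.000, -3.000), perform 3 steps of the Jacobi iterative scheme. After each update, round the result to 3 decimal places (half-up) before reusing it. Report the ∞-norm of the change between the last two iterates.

1.108

Iteration 1:
  x_1 = (8 - (3)·-2.000 - (1)·-3.000) / (6) = 2.833
  x_2 = (6 - (-2)·-3.000 - (3)·-3.000) / (9) = 1.000
  x_3 = (1 - (-1)·-3.000 - (-3)·-2.000) / (7) = -1.143
Iteration 2:
  x_1 = (8 - (3)·1.000 - (1)·-1.143) / (6) = 1.024
  x_2 = (6 - (-2)·2.833 - (3)·-1.143) / (9) = 1.677
  x_3 = (1 - (-1)·2.833 - (-3)·1.000) / (7) = 0.976
Iteration 3:
  x_1 = (8 - (3)·1.677 - (1)·0.976) / (6) = 0.332
  x_2 = (6 - (-2)·1.024 - (3)·0.976) / (9) = 0.569
  x_3 = (1 - (-1)·1.024 - (-3)·1.677) / (7) = 1.008
Change: (-0.692, -1.108, 0.032) → max |·| = 1.108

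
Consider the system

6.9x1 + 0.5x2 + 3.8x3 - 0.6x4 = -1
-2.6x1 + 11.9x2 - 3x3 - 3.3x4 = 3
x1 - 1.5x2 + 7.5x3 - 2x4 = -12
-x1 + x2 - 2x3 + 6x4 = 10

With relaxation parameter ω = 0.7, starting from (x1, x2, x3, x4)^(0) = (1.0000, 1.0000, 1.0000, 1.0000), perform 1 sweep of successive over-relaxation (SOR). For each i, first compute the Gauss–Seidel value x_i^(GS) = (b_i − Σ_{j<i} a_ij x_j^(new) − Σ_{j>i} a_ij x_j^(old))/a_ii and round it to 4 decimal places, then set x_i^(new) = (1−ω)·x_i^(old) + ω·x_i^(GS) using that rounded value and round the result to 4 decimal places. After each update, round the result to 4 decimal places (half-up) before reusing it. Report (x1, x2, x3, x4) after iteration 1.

Iteration 1:
  x1: GS value = (-1 - (0.5)·1.0000 - (3.8)·1.0000 - (-0.6)·1.0000) / (6.9) = -0.6812;  x1 ← (1−ω)·1.0000 + ω·-0.6812 = -0.1768
  x2: GS value = (3 - (-2.6)·-0.1768 - (-3)·1.0000 - (-3.3)·1.0000) / (11.9) = 0.7429;  x2 ← (1−ω)·1.0000 + ω·0.7429 = 0.8200
  x3: GS value = (-12 - (1)·-0.1768 - (-1.5)·0.8200 - (-2)·1.0000) / (7.5) = -1.1458;  x3 ← (1−ω)·1.0000 + ω·-1.1458 = -0.5021
  x4: GS value = (10 - (-1)·-0.1768 - (1)·0.8200 - (-2)·-0.5021) / (6) = 1.3332;  x4 ← (1−ω)·1.0000 + ω·1.3332 = 1.2332

(-0.1768, 0.8200, -0.5021, 1.2332)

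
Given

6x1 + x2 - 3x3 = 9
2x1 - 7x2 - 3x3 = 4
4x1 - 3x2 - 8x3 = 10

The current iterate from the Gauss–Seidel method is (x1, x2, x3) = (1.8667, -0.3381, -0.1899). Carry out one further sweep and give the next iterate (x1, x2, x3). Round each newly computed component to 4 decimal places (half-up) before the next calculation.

One sweep:
  x1 = (9 - (1)·-0.3381 - (-3)·-0.1899) / (6) = 1.4614
  x2 = (4 - (2)·1.4614 - (-3)·-0.1899) / (-7) = -0.0725
  x3 = (10 - (4)·1.4614 - (-3)·-0.0725) / (-8) = -0.4921

(1.4614, -0.0725, -0.4921)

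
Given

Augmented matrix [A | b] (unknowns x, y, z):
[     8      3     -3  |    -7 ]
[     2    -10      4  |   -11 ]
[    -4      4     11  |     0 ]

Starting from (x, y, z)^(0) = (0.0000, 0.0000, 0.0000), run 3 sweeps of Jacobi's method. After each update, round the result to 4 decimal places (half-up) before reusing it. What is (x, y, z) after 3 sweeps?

Iteration 1:
  x = (-7 - (3)·0.0000 - (-3)·0.0000) / (8) = -0.8750
  y = (-11 - (2)·0.0000 - (4)·0.0000) / (-10) = 1.1000
  z = (0 - (-4)·0.0000 - (4)·0.0000) / (11) = 0.0000
Iteration 2:
  x = (-7 - (3)·1.1000 - (-3)·0.0000) / (8) = -1.2875
  y = (-11 - (2)·-0.8750 - (4)·0.0000) / (-10) = 0.9250
  z = (0 - (-4)·-0.8750 - (4)·1.1000) / (11) = -0.7182
Iteration 3:
  x = (-7 - (3)·0.9250 - (-3)·-0.7182) / (8) = -1.4912
  y = (-11 - (2)·-1.2875 - (4)·-0.7182) / (-10) = 0.5552
  z = (0 - (-4)·-1.2875 - (4)·0.9250) / (11) = -0.8045

(-1.4912, 0.5552, -0.8045)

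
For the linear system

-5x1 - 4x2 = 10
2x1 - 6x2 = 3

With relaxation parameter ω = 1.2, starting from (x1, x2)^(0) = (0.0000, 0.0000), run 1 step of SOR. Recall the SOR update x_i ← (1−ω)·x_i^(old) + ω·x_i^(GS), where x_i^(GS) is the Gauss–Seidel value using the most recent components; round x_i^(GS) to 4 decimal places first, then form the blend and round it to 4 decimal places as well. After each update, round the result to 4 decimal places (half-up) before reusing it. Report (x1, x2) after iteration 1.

Iteration 1:
  x1: GS value = (10 - (-4)·0.0000) / (-5) = -2.0000;  x1 ← (1−ω)·0.0000 + ω·-2.0000 = -2.4000
  x2: GS value = (3 - (2)·-2.4000) / (-6) = -1.3000;  x2 ← (1−ω)·0.0000 + ω·-1.3000 = -1.5600

(-2.4000, -1.5600)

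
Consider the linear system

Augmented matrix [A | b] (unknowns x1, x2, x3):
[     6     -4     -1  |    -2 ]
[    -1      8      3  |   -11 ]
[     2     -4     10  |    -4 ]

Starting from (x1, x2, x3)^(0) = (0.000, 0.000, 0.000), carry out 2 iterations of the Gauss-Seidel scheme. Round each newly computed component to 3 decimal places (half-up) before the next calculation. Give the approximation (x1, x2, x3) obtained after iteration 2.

(-1.428, -1.216, -0.601)

Iteration 1:
  x1 = (-2 - (-4)·0.000 - (-1)·0.000) / (6) = -0.333
  x2 = (-11 - (-1)·-0.333 - (3)·0.000) / (8) = -1.417
  x3 = (-4 - (2)·-0.333 - (-4)·-1.417) / (10) = -0.900
Iteration 2:
  x1 = (-2 - (-4)·-1.417 - (-1)·-0.900) / (6) = -1.428
  x2 = (-11 - (-1)·-1.428 - (3)·-0.900) / (8) = -1.216
  x3 = (-4 - (2)·-1.428 - (-4)·-1.216) / (10) = -0.601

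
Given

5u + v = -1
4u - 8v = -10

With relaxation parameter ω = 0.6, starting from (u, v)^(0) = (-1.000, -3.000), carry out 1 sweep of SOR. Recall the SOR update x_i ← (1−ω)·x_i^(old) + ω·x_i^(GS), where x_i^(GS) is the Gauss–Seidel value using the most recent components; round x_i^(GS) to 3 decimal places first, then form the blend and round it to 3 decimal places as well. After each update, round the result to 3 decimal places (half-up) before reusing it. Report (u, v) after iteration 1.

Iteration 1:
  u: GS value = (-1 - (1)·-3.000) / (5) = 0.400;  u ← (1−ω)·-1.000 + ω·0.400 = -0.160
  v: GS value = (-10 - (4)·-0.160) / (-8) = 1.170;  v ← (1−ω)·-3.000 + ω·1.170 = -0.498

(-0.160, -0.498)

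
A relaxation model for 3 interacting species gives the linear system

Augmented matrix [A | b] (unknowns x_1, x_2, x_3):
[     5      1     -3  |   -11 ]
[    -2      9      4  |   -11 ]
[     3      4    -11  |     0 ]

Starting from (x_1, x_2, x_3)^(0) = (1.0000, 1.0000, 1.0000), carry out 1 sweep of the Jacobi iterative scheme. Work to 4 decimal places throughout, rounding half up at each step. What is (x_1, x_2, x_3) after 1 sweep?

Iteration 1:
  x_1 = (-11 - (1)·1.0000 - (-3)·1.0000) / (5) = -1.8000
  x_2 = (-11 - (-2)·1.0000 - (4)·1.0000) / (9) = -1.4444
  x_3 = (0 - (3)·1.0000 - (4)·1.0000) / (-11) = 0.6364

(-1.8000, -1.4444, 0.6364)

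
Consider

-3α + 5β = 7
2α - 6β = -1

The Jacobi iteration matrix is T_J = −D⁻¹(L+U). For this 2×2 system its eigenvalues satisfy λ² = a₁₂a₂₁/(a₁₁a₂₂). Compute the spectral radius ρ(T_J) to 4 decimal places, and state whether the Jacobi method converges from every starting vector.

0.7454

a₁₂a₂₁/(a₁₁a₂₂) = (5)·(2) / ((-3)·(-6)) = 0.555556
ρ = √|0.555556| = √0.555556 = 0.7454
ρ < 1, so Jacobi converges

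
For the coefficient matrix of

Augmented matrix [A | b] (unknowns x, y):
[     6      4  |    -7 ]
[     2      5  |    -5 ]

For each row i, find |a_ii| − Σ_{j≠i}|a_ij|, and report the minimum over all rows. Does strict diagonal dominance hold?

2

row 1: |6| − (4) = 2
row 2: |5| − (2) = 3
minimum over rows = 2 → strictly diagonally dominant (convergence guaranteed)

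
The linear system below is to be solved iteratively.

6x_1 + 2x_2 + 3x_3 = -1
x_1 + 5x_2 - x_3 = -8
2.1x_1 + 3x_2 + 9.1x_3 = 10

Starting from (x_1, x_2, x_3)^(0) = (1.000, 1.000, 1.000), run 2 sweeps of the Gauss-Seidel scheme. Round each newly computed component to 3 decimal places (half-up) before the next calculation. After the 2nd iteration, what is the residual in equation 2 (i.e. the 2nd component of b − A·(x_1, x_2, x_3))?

Iteration 1:
  x_1 = (-1 - (2)·1.000 - (3)·1.000) / (6) = -1.000
  x_2 = (-8 - (1)·-1.000 - (-1)·1.000) / (5) = -1.200
  x_3 = (10 - (2.1)·-1.000 - (3)·-1.200) / (9.1) = 1.725
Iteration 2:
  x_1 = (-1 - (2)·-1.200 - (3)·1.725) / (6) = -0.629
  x_2 = (-8 - (1)·-0.629 - (-1)·1.725) / (5) = -1.129
  x_3 = (10 - (2.1)·-0.629 - (3)·-1.129) / (9.1) = 1.616
Residual b − A·x = (0.184, -0.110, 0.002)

-0.110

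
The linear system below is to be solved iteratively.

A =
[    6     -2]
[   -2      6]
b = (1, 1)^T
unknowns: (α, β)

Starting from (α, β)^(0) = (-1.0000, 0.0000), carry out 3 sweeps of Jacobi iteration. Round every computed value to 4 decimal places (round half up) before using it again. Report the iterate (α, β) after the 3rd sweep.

(0.2407, 0.2037)

Iteration 1:
  α = (1 - (-2)·0.0000) / (6) = 0.1667
  β = (1 - (-2)·-1.0000) / (6) = -0.1667
Iteration 2:
  α = (1 - (-2)·-0.1667) / (6) = 0.1111
  β = (1 - (-2)·0.1667) / (6) = 0.2222
Iteration 3:
  α = (1 - (-2)·0.2222) / (6) = 0.2407
  β = (1 - (-2)·0.1111) / (6) = 0.2037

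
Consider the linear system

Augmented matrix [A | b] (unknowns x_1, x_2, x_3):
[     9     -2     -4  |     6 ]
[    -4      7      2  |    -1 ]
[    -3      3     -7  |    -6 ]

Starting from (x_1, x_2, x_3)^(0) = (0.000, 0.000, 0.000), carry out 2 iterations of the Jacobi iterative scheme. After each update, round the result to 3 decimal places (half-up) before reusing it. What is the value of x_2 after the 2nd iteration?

-0.007

Iteration 1:
  x_1 = (6 - (-2)·0.000 - (-4)·0.000) / (9) = 0.667
  x_2 = (-1 - (-4)·0.000 - (2)·0.000) / (7) = -0.143
  x_3 = (-6 - (-3)·0.000 - (3)·0.000) / (-7) = 0.857
Iteration 2:
  x_1 = (6 - (-2)·-0.143 - (-4)·0.857) / (9) = 1.016
  x_2 = (-1 - (-4)·0.667 - (2)·0.857) / (7) = -0.007
  x_3 = (-6 - (-3)·0.667 - (3)·-0.143) / (-7) = 0.510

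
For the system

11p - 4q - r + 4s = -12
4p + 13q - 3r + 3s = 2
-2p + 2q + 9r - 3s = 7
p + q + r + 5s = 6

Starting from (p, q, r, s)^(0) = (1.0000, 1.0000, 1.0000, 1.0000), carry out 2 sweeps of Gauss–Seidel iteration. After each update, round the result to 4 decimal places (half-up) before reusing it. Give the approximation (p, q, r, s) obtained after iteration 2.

(-1.2699, 0.4606, 0.7767, 1.2065)

Iteration 1:
  p = (-12 - (-4)·1.0000 - (-1)·1.0000 - (4)·1.0000) / (11) = -1.0000
  q = (2 - (4)·-1.0000 - (-3)·1.0000 - (3)·1.0000) / (13) = 0.4615
  r = (7 - (-2)·-1.0000 - (2)·0.4615 - (-3)·1.0000) / (9) = 0.7863
  s = (6 - (1)·-1.0000 - (1)·0.4615 - (1)·0.7863) / (5) = 1.1504
Iteration 2:
  p = (-12 - (-4)·0.4615 - (-1)·0.7863 - (4)·1.1504) / (11) = -1.2699
  q = (2 - (4)·-1.2699 - (-3)·0.7863 - (3)·1.1504) / (13) = 0.4606
  r = (7 - (-2)·-1.2699 - (2)·0.4606 - (-3)·1.1504) / (9) = 0.7767
  s = (6 - (1)·-1.2699 - (1)·0.4606 - (1)·0.7767) / (5) = 1.2065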